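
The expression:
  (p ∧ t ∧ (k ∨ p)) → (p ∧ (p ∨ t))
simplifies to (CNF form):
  True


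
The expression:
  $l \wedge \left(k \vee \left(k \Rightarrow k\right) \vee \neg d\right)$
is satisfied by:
  {l: True}


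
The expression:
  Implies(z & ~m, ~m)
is always true.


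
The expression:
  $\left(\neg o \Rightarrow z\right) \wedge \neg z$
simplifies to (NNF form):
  $o \wedge \neg z$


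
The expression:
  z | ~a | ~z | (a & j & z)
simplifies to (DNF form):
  True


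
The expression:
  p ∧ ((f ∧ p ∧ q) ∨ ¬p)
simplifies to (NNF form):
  f ∧ p ∧ q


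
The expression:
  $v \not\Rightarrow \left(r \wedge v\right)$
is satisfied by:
  {v: True, r: False}


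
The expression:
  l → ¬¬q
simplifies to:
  q ∨ ¬l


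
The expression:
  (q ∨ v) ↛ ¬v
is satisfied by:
  {v: True}


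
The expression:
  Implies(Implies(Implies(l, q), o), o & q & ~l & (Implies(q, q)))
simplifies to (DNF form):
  (q & ~l) | (q & ~o) | (~l & ~o)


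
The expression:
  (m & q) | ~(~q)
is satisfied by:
  {q: True}


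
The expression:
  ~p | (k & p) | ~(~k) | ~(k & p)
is always true.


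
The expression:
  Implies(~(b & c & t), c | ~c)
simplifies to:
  True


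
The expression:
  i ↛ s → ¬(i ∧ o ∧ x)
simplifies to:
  s ∨ ¬i ∨ ¬o ∨ ¬x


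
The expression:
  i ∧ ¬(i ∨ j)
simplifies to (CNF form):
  False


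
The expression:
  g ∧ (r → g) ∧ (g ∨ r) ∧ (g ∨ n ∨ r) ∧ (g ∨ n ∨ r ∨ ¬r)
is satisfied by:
  {g: True}


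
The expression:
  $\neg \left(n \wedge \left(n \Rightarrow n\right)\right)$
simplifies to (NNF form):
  $\neg n$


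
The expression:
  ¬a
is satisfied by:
  {a: False}


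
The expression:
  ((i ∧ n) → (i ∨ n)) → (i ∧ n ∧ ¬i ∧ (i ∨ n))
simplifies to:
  False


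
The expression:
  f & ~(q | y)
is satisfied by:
  {f: True, q: False, y: False}


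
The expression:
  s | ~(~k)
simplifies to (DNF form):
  k | s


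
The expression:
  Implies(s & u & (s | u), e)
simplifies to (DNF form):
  e | ~s | ~u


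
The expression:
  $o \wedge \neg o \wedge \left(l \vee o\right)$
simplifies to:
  $\text{False}$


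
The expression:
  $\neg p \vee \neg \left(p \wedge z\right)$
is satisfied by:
  {p: False, z: False}
  {z: True, p: False}
  {p: True, z: False}


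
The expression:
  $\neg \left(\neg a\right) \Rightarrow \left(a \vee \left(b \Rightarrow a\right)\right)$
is always true.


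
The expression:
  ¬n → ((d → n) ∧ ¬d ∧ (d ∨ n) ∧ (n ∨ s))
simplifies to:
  n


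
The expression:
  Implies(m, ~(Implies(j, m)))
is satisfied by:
  {m: False}


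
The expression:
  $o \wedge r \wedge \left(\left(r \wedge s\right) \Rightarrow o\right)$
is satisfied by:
  {r: True, o: True}


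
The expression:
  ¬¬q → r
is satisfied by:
  {r: True, q: False}
  {q: False, r: False}
  {q: True, r: True}


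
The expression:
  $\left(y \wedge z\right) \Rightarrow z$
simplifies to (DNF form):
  $\text{True}$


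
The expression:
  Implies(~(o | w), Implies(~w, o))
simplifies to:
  o | w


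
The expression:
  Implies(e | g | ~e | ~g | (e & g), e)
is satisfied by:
  {e: True}


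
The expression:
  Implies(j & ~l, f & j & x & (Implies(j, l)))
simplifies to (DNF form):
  l | ~j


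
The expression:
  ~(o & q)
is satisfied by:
  {o: False, q: False}
  {q: True, o: False}
  {o: True, q: False}


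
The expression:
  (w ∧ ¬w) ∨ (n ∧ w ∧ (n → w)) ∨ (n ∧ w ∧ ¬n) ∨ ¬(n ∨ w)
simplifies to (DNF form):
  (n ∧ w) ∨ (¬n ∧ ¬w)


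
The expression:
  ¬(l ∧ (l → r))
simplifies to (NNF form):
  ¬l ∨ ¬r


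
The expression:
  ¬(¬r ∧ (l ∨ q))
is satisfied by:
  {r: True, q: False, l: False}
  {r: True, l: True, q: False}
  {r: True, q: True, l: False}
  {r: True, l: True, q: True}
  {l: False, q: False, r: False}


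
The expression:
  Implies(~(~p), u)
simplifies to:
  u | ~p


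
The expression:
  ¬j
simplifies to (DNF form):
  ¬j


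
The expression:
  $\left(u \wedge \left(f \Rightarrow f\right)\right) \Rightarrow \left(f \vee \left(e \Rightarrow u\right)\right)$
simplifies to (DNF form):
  $\text{True}$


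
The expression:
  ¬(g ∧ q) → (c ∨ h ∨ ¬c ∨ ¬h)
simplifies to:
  True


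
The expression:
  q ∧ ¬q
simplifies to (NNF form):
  False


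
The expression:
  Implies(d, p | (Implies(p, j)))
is always true.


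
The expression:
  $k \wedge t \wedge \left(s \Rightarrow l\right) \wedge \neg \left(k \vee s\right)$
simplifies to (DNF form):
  $\text{False}$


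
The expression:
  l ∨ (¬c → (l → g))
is always true.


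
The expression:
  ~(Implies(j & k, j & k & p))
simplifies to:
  j & k & ~p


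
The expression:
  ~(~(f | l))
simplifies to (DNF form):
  f | l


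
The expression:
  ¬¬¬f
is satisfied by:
  {f: False}


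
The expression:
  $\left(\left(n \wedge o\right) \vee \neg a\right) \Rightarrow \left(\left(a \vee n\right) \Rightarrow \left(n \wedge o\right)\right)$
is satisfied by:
  {a: True, o: True, n: False}
  {a: True, o: False, n: False}
  {o: True, a: False, n: False}
  {a: False, o: False, n: False}
  {a: True, n: True, o: True}
  {a: True, n: True, o: False}
  {n: True, o: True, a: False}


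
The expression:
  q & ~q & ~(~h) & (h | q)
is never true.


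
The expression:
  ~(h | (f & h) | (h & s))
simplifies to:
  ~h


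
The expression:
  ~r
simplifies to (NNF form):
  ~r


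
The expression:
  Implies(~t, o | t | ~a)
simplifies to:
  o | t | ~a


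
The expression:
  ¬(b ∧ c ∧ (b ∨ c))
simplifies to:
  ¬b ∨ ¬c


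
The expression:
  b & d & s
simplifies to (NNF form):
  b & d & s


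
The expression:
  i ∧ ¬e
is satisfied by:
  {i: True, e: False}


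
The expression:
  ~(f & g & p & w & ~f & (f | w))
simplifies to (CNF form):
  True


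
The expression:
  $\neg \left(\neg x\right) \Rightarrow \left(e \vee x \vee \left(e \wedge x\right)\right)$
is always true.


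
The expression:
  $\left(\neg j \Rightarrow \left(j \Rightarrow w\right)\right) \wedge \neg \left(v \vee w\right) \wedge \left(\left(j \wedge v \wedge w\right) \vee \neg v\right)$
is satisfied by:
  {v: False, w: False}


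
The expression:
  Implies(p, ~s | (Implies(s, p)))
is always true.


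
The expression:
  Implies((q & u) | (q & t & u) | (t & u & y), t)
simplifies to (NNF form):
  t | ~q | ~u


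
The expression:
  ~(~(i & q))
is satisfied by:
  {i: True, q: True}


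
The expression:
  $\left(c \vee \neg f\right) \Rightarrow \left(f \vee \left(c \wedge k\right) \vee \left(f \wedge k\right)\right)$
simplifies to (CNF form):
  $\left(c \vee f\right) \wedge \left(f \vee k\right)$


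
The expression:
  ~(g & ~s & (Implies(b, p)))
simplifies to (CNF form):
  (b | s | ~g) & (s | ~g | ~p)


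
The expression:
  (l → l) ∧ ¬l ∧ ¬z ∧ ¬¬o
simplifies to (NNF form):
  o ∧ ¬l ∧ ¬z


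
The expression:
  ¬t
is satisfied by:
  {t: False}


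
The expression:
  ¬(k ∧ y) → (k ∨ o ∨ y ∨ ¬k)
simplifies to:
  True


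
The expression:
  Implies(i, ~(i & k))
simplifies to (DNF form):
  ~i | ~k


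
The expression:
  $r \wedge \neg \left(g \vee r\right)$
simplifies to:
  $\text{False}$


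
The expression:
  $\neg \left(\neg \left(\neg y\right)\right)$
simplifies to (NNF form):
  $\neg y$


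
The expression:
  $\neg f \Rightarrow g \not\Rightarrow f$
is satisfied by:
  {g: True, f: True}
  {g: True, f: False}
  {f: True, g: False}


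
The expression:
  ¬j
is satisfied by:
  {j: False}


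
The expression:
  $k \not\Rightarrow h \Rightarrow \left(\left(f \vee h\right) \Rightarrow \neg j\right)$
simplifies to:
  $h \vee \neg f \vee \neg j \vee \neg k$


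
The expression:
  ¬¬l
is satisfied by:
  {l: True}


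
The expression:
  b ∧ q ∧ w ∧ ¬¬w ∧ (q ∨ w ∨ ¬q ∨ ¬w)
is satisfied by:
  {w: True, b: True, q: True}


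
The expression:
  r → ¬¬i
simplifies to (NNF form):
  i ∨ ¬r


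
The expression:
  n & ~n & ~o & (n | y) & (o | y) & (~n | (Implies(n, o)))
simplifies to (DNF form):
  False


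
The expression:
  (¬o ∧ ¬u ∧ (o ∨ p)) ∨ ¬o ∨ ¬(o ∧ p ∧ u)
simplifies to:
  ¬o ∨ ¬p ∨ ¬u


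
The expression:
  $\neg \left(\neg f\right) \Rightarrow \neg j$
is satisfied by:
  {j: False, f: False}
  {f: True, j: False}
  {j: True, f: False}


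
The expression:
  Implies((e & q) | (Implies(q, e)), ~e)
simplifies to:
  ~e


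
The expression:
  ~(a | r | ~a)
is never true.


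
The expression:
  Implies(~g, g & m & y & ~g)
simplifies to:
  g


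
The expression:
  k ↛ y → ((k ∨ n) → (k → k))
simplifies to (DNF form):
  True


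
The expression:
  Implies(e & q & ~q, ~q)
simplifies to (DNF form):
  True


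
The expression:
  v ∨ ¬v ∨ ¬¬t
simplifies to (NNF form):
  True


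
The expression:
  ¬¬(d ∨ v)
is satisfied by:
  {d: True, v: True}
  {d: True, v: False}
  {v: True, d: False}


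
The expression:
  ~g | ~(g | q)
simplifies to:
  ~g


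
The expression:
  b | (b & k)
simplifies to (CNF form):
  b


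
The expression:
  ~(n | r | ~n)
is never true.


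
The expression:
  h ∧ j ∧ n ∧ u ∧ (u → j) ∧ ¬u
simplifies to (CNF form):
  False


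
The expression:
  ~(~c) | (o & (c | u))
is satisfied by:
  {c: True, u: True, o: True}
  {c: True, u: True, o: False}
  {c: True, o: True, u: False}
  {c: True, o: False, u: False}
  {u: True, o: True, c: False}


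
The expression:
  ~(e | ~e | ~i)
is never true.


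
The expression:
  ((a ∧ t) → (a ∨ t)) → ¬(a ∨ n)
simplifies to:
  ¬a ∧ ¬n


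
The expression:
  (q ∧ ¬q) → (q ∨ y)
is always true.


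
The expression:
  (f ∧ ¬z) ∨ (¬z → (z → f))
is always true.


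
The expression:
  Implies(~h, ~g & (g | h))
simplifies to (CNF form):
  h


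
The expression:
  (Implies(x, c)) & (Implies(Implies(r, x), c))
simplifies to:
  c | (r & ~x)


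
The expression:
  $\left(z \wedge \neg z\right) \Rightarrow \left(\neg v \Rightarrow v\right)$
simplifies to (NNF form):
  $\text{True}$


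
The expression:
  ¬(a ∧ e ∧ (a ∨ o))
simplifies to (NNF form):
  ¬a ∨ ¬e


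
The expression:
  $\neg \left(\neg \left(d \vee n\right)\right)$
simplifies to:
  $d \vee n$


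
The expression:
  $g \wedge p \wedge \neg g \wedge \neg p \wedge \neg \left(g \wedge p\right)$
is never true.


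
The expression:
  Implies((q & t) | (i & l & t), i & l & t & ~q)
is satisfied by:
  {t: False, q: False}
  {q: True, t: False}
  {t: True, q: False}


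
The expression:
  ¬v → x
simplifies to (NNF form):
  v ∨ x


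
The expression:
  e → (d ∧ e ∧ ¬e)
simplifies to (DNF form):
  ¬e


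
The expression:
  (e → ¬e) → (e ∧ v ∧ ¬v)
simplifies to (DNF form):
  e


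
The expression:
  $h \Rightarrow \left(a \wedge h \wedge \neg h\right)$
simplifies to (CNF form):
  $\neg h$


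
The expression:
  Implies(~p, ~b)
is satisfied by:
  {p: True, b: False}
  {b: False, p: False}
  {b: True, p: True}


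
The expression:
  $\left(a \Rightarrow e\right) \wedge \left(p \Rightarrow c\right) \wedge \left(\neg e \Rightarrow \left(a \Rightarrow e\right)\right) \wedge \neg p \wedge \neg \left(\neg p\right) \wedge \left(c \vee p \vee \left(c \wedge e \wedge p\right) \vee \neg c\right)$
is never true.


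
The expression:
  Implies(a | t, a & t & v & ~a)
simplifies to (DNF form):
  ~a & ~t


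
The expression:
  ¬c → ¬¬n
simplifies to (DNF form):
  c ∨ n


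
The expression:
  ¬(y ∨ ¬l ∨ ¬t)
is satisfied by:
  {t: True, l: True, y: False}


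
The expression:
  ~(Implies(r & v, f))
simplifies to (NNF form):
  r & v & ~f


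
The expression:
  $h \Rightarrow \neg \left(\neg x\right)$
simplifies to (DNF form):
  $x \vee \neg h$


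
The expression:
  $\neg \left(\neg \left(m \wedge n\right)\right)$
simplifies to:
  $m \wedge n$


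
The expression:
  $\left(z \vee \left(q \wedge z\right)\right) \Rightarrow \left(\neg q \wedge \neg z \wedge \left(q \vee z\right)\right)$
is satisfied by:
  {z: False}


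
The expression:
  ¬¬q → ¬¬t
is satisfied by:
  {t: True, q: False}
  {q: False, t: False}
  {q: True, t: True}


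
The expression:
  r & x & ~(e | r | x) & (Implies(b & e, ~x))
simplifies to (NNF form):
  False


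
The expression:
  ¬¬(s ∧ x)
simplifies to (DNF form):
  s ∧ x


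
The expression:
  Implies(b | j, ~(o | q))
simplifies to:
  (~b | ~o) & (~b | ~q) & (~j | ~o) & (~j | ~q)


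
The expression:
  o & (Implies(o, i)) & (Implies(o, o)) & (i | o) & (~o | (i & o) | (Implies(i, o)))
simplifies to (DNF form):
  i & o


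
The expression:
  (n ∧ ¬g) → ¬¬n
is always true.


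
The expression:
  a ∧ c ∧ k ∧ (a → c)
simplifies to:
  a ∧ c ∧ k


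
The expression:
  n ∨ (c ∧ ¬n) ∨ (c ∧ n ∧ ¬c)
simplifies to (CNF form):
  c ∨ n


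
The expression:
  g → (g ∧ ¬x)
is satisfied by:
  {g: False, x: False}
  {x: True, g: False}
  {g: True, x: False}


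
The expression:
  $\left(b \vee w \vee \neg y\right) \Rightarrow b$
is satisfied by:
  {b: True, y: True, w: False}
  {b: True, w: False, y: False}
  {b: True, y: True, w: True}
  {b: True, w: True, y: False}
  {y: True, w: False, b: False}


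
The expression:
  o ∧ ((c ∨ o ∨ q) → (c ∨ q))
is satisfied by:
  {o: True, q: True, c: True}
  {o: True, q: True, c: False}
  {o: True, c: True, q: False}


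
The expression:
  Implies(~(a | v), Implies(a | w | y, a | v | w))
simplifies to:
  a | v | w | ~y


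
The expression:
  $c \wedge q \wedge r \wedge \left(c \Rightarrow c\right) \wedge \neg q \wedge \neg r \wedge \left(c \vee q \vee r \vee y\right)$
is never true.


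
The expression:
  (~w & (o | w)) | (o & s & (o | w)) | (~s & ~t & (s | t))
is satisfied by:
  {s: True, o: True, w: False}
  {o: True, w: False, s: False}
  {s: True, w: True, o: True}


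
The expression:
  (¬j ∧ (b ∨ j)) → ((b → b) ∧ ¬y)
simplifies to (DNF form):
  j ∨ ¬b ∨ ¬y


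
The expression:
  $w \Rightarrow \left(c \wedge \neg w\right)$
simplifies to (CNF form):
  $\neg w$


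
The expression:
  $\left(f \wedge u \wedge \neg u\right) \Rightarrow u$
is always true.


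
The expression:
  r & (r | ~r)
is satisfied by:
  {r: True}


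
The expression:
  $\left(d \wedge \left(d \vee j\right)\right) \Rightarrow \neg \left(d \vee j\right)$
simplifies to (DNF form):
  $\neg d$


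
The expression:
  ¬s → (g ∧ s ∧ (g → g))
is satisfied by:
  {s: True}


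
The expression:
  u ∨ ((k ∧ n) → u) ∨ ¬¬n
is always true.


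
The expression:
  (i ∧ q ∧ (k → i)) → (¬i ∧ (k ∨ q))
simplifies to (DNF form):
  ¬i ∨ ¬q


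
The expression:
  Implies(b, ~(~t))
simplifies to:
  t | ~b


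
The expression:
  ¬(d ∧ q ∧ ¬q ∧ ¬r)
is always true.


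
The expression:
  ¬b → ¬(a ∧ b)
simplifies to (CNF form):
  True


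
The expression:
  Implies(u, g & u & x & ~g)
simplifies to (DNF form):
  ~u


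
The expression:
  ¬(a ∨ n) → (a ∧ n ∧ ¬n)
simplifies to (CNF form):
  a ∨ n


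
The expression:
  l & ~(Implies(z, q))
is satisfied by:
  {z: True, l: True, q: False}


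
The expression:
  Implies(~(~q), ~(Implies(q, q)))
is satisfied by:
  {q: False}


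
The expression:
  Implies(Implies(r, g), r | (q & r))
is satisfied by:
  {r: True}


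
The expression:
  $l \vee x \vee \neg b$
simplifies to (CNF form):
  $l \vee x \vee \neg b$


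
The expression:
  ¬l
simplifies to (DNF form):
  ¬l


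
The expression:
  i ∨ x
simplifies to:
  i ∨ x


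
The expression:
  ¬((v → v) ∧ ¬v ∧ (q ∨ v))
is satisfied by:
  {v: True, q: False}
  {q: False, v: False}
  {q: True, v: True}


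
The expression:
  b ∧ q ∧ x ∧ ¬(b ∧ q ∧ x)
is never true.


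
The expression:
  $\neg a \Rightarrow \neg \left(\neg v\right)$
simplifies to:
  $a \vee v$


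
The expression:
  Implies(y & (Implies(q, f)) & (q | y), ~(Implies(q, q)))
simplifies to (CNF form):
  (q | ~y) & (~f | ~y)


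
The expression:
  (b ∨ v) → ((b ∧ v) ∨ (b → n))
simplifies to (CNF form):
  n ∨ v ∨ ¬b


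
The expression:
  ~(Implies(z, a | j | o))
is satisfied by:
  {z: True, o: False, j: False, a: False}


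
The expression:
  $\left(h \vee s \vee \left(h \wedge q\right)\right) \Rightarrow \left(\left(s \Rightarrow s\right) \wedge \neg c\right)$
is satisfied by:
  {s: False, c: False, h: False}
  {h: True, s: False, c: False}
  {s: True, h: False, c: False}
  {h: True, s: True, c: False}
  {c: True, h: False, s: False}


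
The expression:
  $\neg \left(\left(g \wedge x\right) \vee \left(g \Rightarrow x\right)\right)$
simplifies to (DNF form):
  $g \wedge \neg x$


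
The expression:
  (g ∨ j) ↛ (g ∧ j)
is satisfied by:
  {g: True, j: False}
  {j: True, g: False}


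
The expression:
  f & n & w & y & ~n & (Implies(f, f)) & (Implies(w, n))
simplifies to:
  False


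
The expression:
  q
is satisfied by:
  {q: True}


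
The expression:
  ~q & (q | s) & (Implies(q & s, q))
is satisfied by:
  {s: True, q: False}


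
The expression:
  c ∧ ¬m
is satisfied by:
  {c: True, m: False}


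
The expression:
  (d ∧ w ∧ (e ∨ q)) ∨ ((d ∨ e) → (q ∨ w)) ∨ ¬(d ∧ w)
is always true.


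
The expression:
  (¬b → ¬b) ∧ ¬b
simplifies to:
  ¬b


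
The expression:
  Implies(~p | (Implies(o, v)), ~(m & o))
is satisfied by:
  {p: True, v: False, m: False, o: False}
  {p: False, v: False, m: False, o: False}
  {p: True, v: True, m: False, o: False}
  {v: True, p: False, m: False, o: False}
  {p: True, o: True, v: False, m: False}
  {o: True, p: False, v: False, m: False}
  {p: True, o: True, v: True, m: False}
  {o: True, v: True, p: False, m: False}
  {m: True, p: True, o: False, v: False}
  {m: True, o: False, v: False, p: False}
  {p: True, m: True, v: True, o: False}
  {m: True, v: True, o: False, p: False}
  {p: True, m: True, o: True, v: False}


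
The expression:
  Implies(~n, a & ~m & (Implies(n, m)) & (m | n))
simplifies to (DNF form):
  n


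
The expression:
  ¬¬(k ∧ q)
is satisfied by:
  {q: True, k: True}


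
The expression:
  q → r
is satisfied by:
  {r: True, q: False}
  {q: False, r: False}
  {q: True, r: True}


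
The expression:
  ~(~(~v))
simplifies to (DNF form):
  ~v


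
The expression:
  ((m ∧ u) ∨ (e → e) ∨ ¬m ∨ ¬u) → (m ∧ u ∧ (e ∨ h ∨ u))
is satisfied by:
  {m: True, u: True}


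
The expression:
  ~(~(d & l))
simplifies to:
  d & l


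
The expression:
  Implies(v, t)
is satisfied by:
  {t: True, v: False}
  {v: False, t: False}
  {v: True, t: True}


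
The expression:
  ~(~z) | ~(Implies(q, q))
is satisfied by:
  {z: True}


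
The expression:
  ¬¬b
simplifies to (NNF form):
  b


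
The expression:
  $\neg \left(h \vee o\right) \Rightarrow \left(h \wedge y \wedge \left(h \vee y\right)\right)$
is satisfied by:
  {o: True, h: True}
  {o: True, h: False}
  {h: True, o: False}


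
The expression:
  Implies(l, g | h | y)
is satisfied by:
  {y: True, g: True, h: True, l: False}
  {y: True, g: True, l: False, h: False}
  {y: True, h: True, l: False, g: False}
  {y: True, l: False, h: False, g: False}
  {g: True, h: True, l: False, y: False}
  {g: True, l: False, h: False, y: False}
  {h: True, g: False, l: False, y: False}
  {g: False, l: False, h: False, y: False}
  {g: True, y: True, l: True, h: True}
  {g: True, y: True, l: True, h: False}
  {y: True, l: True, h: True, g: False}
  {y: True, l: True, g: False, h: False}
  {h: True, l: True, g: True, y: False}
  {l: True, g: True, y: False, h: False}
  {l: True, h: True, y: False, g: False}


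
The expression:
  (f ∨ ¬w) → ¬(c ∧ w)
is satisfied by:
  {w: False, c: False, f: False}
  {f: True, w: False, c: False}
  {c: True, w: False, f: False}
  {f: True, c: True, w: False}
  {w: True, f: False, c: False}
  {f: True, w: True, c: False}
  {c: True, w: True, f: False}


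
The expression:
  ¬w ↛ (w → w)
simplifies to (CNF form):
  False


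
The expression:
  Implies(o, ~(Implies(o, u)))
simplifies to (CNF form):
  ~o | ~u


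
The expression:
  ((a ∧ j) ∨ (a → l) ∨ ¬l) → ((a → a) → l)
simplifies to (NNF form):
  l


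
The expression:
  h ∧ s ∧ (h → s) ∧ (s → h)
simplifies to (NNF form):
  h ∧ s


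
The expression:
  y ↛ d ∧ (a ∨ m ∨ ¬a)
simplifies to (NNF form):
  y ∧ ¬d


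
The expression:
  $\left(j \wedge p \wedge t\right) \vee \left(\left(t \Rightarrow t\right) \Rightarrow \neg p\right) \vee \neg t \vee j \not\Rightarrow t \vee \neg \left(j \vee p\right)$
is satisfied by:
  {j: True, p: False, t: False}
  {p: False, t: False, j: False}
  {j: True, t: True, p: False}
  {t: True, p: False, j: False}
  {j: True, p: True, t: False}
  {p: True, j: False, t: False}
  {j: True, t: True, p: True}


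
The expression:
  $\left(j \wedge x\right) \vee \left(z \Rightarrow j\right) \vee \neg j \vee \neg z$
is always true.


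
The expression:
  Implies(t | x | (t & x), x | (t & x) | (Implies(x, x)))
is always true.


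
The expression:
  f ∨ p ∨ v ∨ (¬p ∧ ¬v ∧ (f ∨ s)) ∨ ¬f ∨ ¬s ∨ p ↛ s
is always true.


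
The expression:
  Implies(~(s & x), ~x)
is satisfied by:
  {s: True, x: False}
  {x: False, s: False}
  {x: True, s: True}


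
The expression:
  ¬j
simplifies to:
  ¬j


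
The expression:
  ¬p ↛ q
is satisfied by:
  {q: False, p: False}


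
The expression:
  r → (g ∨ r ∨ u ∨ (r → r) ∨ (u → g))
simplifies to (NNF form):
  True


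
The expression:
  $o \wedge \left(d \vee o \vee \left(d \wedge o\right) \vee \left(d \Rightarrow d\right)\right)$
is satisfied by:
  {o: True}


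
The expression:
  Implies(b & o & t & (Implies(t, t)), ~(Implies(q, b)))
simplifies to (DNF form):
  ~b | ~o | ~t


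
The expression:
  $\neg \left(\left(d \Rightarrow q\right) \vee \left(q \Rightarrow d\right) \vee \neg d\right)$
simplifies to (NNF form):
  $\text{False}$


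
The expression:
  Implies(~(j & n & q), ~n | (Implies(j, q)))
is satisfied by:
  {q: True, n: False, j: False}
  {q: False, n: False, j: False}
  {j: True, q: True, n: False}
  {j: True, q: False, n: False}
  {n: True, q: True, j: False}
  {n: True, q: False, j: False}
  {n: True, j: True, q: True}


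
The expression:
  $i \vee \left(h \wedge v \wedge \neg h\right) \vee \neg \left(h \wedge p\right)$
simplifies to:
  $i \vee \neg h \vee \neg p$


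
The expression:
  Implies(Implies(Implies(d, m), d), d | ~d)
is always true.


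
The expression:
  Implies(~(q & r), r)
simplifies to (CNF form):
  r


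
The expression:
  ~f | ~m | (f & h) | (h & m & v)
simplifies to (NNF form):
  h | ~f | ~m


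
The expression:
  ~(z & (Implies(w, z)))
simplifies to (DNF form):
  ~z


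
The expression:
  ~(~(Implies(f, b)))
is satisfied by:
  {b: True, f: False}
  {f: False, b: False}
  {f: True, b: True}


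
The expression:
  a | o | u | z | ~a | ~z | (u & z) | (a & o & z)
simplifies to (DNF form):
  True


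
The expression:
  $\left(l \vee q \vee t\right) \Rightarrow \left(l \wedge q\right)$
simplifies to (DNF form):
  $\left(l \wedge q\right) \vee \left(l \wedge \neg l\right) \vee \left(l \wedge q \wedge \neg q\right) \vee \left(l \wedge q \wedge \neg t\right) \vee \left(l \wedge \neg l \wedge \neg q\right) \vee \left(l \wedge \neg l \wedge \neg t\right) \vee \left(q \wedge \neg q \wedge \neg t\right) \vee \left(\neg l \wedge \neg q \wedge \neg t\right)$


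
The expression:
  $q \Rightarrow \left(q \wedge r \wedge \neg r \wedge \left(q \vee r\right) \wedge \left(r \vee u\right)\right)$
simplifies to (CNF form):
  $\neg q$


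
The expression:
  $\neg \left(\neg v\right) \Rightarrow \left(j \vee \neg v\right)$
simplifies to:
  $j \vee \neg v$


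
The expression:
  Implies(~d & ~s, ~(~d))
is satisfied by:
  {d: True, s: True}
  {d: True, s: False}
  {s: True, d: False}


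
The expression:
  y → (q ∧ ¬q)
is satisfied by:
  {y: False}


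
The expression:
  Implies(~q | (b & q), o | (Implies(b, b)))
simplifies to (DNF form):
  True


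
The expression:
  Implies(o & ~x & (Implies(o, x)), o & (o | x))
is always true.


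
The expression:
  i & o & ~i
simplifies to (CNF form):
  False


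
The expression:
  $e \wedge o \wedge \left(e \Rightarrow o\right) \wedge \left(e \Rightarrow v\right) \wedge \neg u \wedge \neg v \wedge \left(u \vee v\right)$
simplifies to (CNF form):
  $\text{False}$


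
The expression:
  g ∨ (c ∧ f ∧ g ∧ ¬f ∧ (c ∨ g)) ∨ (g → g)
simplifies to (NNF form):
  True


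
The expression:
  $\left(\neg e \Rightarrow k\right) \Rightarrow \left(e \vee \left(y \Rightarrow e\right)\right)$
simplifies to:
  $e \vee \neg k \vee \neg y$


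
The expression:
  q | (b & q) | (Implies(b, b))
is always true.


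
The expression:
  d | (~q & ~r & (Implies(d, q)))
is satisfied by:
  {d: True, q: False, r: False}
  {r: True, d: True, q: False}
  {d: True, q: True, r: False}
  {r: True, d: True, q: True}
  {r: False, q: False, d: False}


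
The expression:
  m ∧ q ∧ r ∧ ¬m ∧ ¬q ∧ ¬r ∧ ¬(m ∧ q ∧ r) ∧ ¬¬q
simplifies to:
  False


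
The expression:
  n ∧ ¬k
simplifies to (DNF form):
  n ∧ ¬k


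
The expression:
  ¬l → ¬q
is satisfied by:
  {l: True, q: False}
  {q: False, l: False}
  {q: True, l: True}


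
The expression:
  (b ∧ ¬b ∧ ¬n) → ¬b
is always true.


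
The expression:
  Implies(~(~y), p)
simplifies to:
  p | ~y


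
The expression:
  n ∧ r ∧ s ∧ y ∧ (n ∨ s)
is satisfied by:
  {r: True, s: True, y: True, n: True}


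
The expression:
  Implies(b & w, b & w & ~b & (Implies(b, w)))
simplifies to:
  ~b | ~w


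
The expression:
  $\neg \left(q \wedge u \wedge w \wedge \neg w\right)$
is always true.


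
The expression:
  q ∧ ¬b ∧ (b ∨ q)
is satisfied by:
  {q: True, b: False}


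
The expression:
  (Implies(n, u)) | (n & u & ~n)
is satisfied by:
  {u: True, n: False}
  {n: False, u: False}
  {n: True, u: True}


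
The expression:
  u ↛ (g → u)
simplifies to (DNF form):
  False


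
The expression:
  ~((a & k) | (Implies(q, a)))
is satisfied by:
  {q: True, a: False}


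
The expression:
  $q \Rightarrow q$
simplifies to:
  $\text{True}$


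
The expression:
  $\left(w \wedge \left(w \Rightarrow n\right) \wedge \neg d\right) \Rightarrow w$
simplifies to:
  $\text{True}$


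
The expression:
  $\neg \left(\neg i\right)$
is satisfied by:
  {i: True}


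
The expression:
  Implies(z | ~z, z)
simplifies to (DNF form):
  z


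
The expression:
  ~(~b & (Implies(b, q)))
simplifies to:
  b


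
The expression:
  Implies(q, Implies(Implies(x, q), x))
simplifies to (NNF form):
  x | ~q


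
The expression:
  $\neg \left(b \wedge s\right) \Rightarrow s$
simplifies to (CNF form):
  $s$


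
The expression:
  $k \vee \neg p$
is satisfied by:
  {k: True, p: False}
  {p: False, k: False}
  {p: True, k: True}


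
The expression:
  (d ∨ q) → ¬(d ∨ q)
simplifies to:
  ¬d ∧ ¬q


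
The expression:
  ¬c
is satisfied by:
  {c: False}


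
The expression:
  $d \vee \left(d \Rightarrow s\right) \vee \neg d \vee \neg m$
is always true.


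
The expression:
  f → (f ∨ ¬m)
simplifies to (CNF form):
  True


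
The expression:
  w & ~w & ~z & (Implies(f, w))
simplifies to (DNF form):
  False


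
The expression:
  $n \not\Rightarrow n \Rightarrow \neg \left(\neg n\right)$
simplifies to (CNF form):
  $\text{True}$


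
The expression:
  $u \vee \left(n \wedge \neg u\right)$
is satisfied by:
  {n: True, u: True}
  {n: True, u: False}
  {u: True, n: False}


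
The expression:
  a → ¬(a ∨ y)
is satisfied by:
  {a: False}


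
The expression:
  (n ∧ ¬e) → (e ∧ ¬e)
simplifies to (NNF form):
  e ∨ ¬n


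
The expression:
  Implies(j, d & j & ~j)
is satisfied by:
  {j: False}


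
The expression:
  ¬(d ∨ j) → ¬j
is always true.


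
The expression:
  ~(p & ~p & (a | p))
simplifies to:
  True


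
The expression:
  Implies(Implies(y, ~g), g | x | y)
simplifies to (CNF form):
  g | x | y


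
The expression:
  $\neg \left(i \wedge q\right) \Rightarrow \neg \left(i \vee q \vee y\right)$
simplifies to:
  $\left(i \vee \neg q\right) \wedge \left(i \vee \neg y\right) \wedge \left(q \vee \neg i\right)$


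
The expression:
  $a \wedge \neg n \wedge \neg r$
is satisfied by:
  {a: True, n: False, r: False}


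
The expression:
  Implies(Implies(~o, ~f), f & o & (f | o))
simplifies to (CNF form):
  f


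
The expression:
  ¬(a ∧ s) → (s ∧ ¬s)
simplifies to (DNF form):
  a ∧ s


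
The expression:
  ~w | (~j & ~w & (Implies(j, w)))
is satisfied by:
  {w: False}


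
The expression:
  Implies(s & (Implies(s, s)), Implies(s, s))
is always true.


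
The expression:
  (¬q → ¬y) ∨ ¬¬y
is always true.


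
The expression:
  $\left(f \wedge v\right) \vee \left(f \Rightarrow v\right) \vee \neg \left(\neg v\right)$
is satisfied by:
  {v: True, f: False}
  {f: False, v: False}
  {f: True, v: True}


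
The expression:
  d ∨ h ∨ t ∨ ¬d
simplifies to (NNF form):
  True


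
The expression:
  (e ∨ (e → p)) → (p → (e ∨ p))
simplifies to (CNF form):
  True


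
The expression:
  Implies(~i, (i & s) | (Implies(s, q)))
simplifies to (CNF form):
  i | q | ~s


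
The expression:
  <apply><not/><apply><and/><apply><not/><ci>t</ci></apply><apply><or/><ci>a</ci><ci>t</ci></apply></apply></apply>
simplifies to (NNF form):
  <apply><or/><ci>t</ci><apply><not/><ci>a</ci></apply></apply>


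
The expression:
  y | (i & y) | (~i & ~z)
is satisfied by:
  {y: True, i: False, z: False}
  {y: True, z: True, i: False}
  {y: True, i: True, z: False}
  {y: True, z: True, i: True}
  {z: False, i: False, y: False}


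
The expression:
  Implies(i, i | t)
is always true.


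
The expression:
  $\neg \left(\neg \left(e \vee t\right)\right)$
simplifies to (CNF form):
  $e \vee t$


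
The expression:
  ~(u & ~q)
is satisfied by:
  {q: True, u: False}
  {u: False, q: False}
  {u: True, q: True}


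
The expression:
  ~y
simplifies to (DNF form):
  ~y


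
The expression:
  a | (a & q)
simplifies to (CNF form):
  a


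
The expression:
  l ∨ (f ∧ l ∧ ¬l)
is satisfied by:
  {l: True}


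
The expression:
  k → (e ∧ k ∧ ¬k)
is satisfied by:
  {k: False}


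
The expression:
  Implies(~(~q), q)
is always true.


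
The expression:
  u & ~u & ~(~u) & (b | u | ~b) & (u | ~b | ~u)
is never true.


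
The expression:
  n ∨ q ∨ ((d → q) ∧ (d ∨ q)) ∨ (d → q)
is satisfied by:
  {n: True, q: True, d: False}
  {n: True, q: False, d: False}
  {q: True, n: False, d: False}
  {n: False, q: False, d: False}
  {n: True, d: True, q: True}
  {n: True, d: True, q: False}
  {d: True, q: True, n: False}


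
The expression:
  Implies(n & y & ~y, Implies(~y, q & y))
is always true.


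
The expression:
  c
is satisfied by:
  {c: True}


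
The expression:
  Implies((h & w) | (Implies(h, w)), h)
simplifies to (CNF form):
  h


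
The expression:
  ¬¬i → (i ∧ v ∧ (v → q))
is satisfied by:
  {q: True, v: True, i: False}
  {q: True, v: False, i: False}
  {v: True, q: False, i: False}
  {q: False, v: False, i: False}
  {i: True, q: True, v: True}


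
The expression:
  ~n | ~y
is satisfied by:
  {y: False, n: False}
  {n: True, y: False}
  {y: True, n: False}


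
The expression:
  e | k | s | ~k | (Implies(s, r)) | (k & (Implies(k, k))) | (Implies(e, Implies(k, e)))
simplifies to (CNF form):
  True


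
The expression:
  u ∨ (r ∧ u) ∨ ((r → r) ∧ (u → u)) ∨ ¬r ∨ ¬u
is always true.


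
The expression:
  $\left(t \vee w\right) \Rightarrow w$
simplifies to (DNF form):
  $w \vee \neg t$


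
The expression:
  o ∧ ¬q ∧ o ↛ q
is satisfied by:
  {o: True, q: False}


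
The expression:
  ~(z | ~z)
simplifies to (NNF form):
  False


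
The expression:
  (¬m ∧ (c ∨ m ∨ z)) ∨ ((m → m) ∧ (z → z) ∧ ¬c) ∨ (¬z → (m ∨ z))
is always true.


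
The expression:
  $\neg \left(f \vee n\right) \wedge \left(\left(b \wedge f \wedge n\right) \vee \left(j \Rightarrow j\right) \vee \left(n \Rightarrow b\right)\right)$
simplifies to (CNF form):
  $\neg f \wedge \neg n$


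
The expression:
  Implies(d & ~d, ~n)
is always true.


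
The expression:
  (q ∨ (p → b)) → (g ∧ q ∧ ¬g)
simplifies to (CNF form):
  p ∧ ¬b ∧ ¬q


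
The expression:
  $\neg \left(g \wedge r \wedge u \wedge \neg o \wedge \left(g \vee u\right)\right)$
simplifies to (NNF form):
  $o \vee \neg g \vee \neg r \vee \neg u$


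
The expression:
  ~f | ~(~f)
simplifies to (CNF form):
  True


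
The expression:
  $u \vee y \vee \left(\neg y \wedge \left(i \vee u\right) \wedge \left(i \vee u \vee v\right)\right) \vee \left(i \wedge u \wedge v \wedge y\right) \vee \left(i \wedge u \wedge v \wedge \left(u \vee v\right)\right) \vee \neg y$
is always true.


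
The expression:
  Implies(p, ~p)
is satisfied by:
  {p: False}


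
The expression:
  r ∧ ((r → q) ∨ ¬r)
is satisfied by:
  {r: True, q: True}


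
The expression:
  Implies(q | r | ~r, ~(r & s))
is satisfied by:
  {s: False, r: False}
  {r: True, s: False}
  {s: True, r: False}


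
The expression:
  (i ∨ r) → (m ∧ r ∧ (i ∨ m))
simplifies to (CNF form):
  (m ∨ ¬i) ∧ (m ∨ ¬r) ∧ (r ∨ ¬i) ∧ (r ∨ ¬r)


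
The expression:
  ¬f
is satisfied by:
  {f: False}


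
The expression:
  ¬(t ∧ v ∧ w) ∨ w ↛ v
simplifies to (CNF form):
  ¬t ∨ ¬v ∨ ¬w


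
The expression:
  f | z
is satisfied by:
  {z: True, f: True}
  {z: True, f: False}
  {f: True, z: False}


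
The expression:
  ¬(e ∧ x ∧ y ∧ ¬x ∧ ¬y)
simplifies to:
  True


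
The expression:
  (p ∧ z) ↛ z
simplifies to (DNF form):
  False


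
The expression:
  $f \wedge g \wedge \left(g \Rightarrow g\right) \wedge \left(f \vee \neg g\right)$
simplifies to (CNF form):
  $f \wedge g$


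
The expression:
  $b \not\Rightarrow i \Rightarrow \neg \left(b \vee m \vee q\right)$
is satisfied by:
  {i: True, b: False}
  {b: False, i: False}
  {b: True, i: True}


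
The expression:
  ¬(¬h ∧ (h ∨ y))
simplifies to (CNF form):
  h ∨ ¬y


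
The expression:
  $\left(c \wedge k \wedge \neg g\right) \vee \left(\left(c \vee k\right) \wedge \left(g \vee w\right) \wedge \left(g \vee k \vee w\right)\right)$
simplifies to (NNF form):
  $\left(c \wedge g\right) \vee \left(c \wedge k\right) \vee \left(c \wedge w\right) \vee \left(g \wedge k\right) \vee \left(k \wedge w\right)$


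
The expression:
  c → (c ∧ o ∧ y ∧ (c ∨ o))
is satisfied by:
  {y: True, o: True, c: False}
  {y: True, o: False, c: False}
  {o: True, y: False, c: False}
  {y: False, o: False, c: False}
  {y: True, c: True, o: True}


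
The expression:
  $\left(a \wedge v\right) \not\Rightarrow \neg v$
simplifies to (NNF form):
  $a \wedge v$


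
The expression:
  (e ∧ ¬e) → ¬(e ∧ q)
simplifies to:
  True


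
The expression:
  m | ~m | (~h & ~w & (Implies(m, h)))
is always true.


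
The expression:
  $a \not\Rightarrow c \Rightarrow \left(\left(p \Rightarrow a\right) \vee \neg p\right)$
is always true.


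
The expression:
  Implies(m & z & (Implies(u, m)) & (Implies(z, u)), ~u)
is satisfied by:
  {u: False, m: False, z: False}
  {z: True, u: False, m: False}
  {m: True, u: False, z: False}
  {z: True, m: True, u: False}
  {u: True, z: False, m: False}
  {z: True, u: True, m: False}
  {m: True, u: True, z: False}


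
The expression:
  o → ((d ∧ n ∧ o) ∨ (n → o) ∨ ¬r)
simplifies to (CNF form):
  True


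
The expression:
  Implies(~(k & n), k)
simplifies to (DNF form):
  k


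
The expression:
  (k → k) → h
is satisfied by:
  {h: True}


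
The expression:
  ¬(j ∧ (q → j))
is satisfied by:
  {j: False}


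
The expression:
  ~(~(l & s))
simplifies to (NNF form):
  l & s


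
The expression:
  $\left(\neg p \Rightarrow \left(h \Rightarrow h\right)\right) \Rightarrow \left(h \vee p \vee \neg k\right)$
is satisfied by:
  {h: True, p: True, k: False}
  {h: True, k: False, p: False}
  {p: True, k: False, h: False}
  {p: False, k: False, h: False}
  {h: True, p: True, k: True}
  {h: True, k: True, p: False}
  {p: True, k: True, h: False}


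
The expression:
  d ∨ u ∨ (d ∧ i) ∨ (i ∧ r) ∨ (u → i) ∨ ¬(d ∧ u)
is always true.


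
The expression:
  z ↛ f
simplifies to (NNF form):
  z ∧ ¬f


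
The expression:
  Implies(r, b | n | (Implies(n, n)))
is always true.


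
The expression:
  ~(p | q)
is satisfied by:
  {q: False, p: False}


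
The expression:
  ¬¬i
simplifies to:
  i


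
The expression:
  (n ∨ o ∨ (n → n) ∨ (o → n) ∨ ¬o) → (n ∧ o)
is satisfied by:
  {o: True, n: True}


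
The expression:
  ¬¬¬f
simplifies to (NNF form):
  ¬f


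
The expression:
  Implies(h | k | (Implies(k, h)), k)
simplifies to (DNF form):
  k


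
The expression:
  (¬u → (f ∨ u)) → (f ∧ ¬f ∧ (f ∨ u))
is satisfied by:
  {u: False, f: False}


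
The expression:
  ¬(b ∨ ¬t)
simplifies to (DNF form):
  t ∧ ¬b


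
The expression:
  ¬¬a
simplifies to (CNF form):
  a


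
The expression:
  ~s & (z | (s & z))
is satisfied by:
  {z: True, s: False}


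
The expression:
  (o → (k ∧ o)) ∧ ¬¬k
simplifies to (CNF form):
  k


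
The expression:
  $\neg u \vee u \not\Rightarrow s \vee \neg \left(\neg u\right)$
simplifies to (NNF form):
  $\text{True}$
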